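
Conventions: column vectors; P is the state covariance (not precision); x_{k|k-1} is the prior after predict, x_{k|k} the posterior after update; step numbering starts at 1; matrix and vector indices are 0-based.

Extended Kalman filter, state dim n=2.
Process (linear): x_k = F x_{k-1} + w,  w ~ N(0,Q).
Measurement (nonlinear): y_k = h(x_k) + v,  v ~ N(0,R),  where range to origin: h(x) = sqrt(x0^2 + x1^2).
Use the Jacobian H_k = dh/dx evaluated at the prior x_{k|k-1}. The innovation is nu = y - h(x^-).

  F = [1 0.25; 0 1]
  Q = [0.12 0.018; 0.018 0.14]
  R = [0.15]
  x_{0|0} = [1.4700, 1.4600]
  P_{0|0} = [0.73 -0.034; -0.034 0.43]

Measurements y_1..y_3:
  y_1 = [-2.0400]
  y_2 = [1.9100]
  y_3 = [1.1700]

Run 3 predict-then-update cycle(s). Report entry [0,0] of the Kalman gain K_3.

step 1: x^-=[1.8350, 1.4600]  P^-=[0.8599 0.0915; 0.0915 0.5700]  H_jac=[0.7825 0.6226]  S=[0.9867]  K=[0.7397; 0.4323]  nu=[-4.3850]  x^+=[-1.4086, -0.4354]  P^+=[0.3200 -0.2240; -0.2240 0.3856]
step 2: x^-=[-1.5175, -0.4354]  P^-=[0.3521 -0.1096; -0.1096 0.5256]  H_jac=[-0.9612 -0.2758]  S=[0.4572]  K=[-0.6742; -0.0867]  nu=[0.3313]  x^+=[-1.7408, -0.4642]  P^+=[0.1443 -0.1363; -0.1363 0.5222]
step 3: x^-=[-1.8568, -0.4642]  P^-=[0.2288 0.0122; 0.0122 0.6622]  H_jac=[-0.9701 -0.2425]  S=[0.4101]  K=[-0.5486; -0.4206]  nu=[-0.7440]  x^+=[-1.4487, -0.1512]  P^+=[0.1054 -0.0824; -0.0824 0.5897]

K[0,0] = -0.5486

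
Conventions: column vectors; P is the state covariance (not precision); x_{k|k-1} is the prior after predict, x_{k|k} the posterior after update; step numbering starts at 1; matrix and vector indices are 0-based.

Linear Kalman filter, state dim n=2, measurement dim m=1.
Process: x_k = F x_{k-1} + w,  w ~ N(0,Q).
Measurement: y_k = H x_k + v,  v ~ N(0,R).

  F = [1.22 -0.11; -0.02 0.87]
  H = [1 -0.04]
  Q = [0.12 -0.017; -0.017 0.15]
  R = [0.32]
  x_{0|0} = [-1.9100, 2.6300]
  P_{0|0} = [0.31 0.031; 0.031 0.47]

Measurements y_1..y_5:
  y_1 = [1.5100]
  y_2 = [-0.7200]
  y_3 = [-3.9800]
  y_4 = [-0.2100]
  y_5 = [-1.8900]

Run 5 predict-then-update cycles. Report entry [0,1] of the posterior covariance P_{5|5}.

step 1: x^-=[-2.6195, 2.3263]  P^-=[0.5788 -0.0366; -0.0366 0.5048]  S=[0.9025]  K=[0.6429; -0.0629]  nu=[4.2226]  x^+=[0.0952, 2.0607]  P^+=[0.2057 -0.0001; -0.0001 0.5012]
step 2: x^-=[-0.1105, 1.7909]  P^-=[0.4323 -0.0701; -0.0701 0.5295]  S=[0.7587]  K=[0.5734; -0.1203]  nu=[-0.5379]  x^+=[-0.4189, 1.8556]  P^+=[0.1828 -0.0177; -0.0177 0.5185]
step 3: x^-=[-0.7152, 1.6228]  P^-=[0.4031 -0.0900; -0.0900 0.5431]  S=[0.7312]  K=[0.5562; -0.1527]  nu=[-3.1999]  x^+=[-2.4951, 2.1115]  P^+=[0.1769 -0.0278; -0.0278 0.5261]
step 4: x^-=[-3.2763, 1.8869]  P^-=[0.3971 -0.1013; -0.1013 0.5492]  S=[0.7261]  K=[0.5525; -0.1697]  nu=[3.1418]  x^+=[-1.5405, 1.3537]  P^+=[0.1755 -0.0332; -0.0332 0.5283]
step 5: x^-=[-2.0283, 1.2085]  P^-=[0.3965 -0.1071; -0.1071 0.5511]  S=[0.7259]  K=[0.5521; -0.1779]  nu=[0.1866]  x^+=[-1.9253, 1.1753]  P^+=[0.1752 -0.0358; -0.0358 0.5281]

P_post[0,1] = -0.0358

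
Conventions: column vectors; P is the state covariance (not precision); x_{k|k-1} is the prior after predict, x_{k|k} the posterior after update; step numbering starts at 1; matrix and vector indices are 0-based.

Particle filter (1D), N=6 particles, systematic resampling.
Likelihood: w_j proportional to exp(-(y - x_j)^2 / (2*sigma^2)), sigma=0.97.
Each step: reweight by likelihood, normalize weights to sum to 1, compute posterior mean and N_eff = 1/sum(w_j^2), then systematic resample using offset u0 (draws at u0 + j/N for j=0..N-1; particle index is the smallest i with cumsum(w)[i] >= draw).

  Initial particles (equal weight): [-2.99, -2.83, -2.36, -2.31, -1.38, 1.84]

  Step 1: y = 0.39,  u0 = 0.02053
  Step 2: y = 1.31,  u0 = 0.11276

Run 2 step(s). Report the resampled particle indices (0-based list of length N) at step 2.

step 1: w=[0.0041, 0.0072, 0.0320, 0.0370, 0.3370, 0.5827]  mean=0.4134  Neff=2.1952  idx=[2, 4, 4, 5, 5, 5]
step 2: w=[0.0003, 0.0081, 0.0081, 0.3278, 0.3278, 0.3278]  mean=1.7864  Neff=3.1007  idx=[3, 3, 4, 4, 5, 5]

resampled_idx = [3, 3, 4, 4, 5, 5]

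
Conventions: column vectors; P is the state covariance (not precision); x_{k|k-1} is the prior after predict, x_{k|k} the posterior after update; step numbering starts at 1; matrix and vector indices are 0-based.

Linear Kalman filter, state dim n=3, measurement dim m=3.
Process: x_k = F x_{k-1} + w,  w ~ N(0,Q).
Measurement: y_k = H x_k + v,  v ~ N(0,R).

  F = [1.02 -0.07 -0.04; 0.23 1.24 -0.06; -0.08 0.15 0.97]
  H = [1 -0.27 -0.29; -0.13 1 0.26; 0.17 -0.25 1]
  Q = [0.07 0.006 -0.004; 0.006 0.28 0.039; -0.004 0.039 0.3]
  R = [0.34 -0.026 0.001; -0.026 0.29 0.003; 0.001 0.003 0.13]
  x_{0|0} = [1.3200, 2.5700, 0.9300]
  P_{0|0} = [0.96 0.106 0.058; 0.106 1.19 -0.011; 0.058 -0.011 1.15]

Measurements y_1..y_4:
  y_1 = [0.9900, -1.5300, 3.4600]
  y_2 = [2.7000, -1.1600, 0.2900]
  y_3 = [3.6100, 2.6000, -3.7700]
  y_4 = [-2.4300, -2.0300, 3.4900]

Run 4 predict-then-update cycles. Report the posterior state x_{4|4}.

x_post = [0.6979, -0.5387, 1.7986]

step 1: x^-=[1.1293, 3.4346, 1.1820]  P^-=[1.0565 0.2595 -0.0643; 0.2595 2.2252 0.1690; -0.0643 0.1690 1.4002]  S=[1.6001 -0.6811 -0.2465; -0.6811 2.6524 0.0035; -0.2465 0.0035 1.5714]  K=[0.7500 0.2321 0.1493; 0.0935 0.8670 -0.2057; -0.1201 0.1722 0.8380]  nu=[1.1308, -5.1251, 2.9447]  x^+=[1.2272, -1.5089, 2.6314]  P^+=[0.2707 0.0845 -0.0040; 0.0845 0.2529 0.0248; -0.0040 0.0248 0.1162]
step 2: x^-=[1.2521, -1.7467, 2.2279]  P^-=[0.3415 0.1525 -0.0257; 0.1525 0.7283 0.0975; -0.0257 0.0975 0.4226]  S=[0.7180 -0.1838 -0.1032; -0.1838 1.0654 0.0476; -0.1032 0.0476 0.5375]  K=[0.4832 0.1756 0.0665; 0.0568 0.7057 -0.1606; -0.1046 0.1485 0.6995]  nu=[1.6224, 0.1702, -2.5875]  x^+=[1.8940, -1.1191, 0.2735]  P^+=[0.1754 0.0625 -0.0045; 0.0625 0.2051 0.0220; -0.0045 0.0220 0.0975]
step 3: x^-=[1.9992, -0.9685, -0.0540]  P^-=[0.2452 0.1070 -0.0204; 0.1070 0.6376 0.0894; -0.0204 0.0894 0.4031]  S=[0.6336 -0.1879 -0.0999; -0.1879 0.9790 0.0500; -0.0999 0.0500 0.5193]  K=[0.4023 0.1458 0.0528; 0.0314 0.6749 -0.1587; -0.1023 0.1461 0.6928]  nu=[1.3336, 3.8424, -4.2979]  x^+=[2.8693, 2.3488, -2.6067]  P^+=[0.1459 0.0520 -0.0041; 0.0520 0.1956 0.0215; -0.0041 0.0215 0.0965]
step 4: x^-=[2.8665, 3.7289, -2.4057]  P^-=[0.2159 0.0877 -0.0191; 0.0877 0.6154 0.0884; -0.0191 0.0884 0.4017]  S=[0.6121 -0.1972 -0.0988; -0.1972 0.9607 0.0509; -0.0988 0.0509 0.5183]  K=[0.3734 0.1310 0.0500; 0.0185 0.6649 -0.1592; -0.1017 0.1458 0.6925]  nu=[-4.9874, -4.7608, 6.3406]  x^+=[0.6979, -0.5387, 1.7986]  P^+=[0.1351 0.0470 -0.0040; 0.0470 0.1924 0.0214; -0.0040 0.0214 0.0964]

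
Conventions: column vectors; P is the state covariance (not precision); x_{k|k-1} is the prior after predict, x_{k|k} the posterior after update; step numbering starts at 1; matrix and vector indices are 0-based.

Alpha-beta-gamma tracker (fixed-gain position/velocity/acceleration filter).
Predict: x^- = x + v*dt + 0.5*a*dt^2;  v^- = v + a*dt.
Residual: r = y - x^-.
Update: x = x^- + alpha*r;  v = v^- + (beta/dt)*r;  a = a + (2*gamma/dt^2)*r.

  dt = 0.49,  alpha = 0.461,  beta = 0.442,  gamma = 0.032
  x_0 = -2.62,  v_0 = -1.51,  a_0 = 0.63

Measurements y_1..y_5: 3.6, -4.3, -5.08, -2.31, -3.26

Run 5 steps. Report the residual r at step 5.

step 1: x_pred=-3.2843  r=6.8843  x^+=-0.1106  v^+=5.0086  a^+=2.4650
step 2: x_pred=2.6395  r=-6.9395  x^+=-0.5596  v^+=-0.0433  a^+=0.6153
step 3: x_pred=-0.5069  r=-4.5731  x^+=-2.6151  v^+=-3.8669  a^+=-0.6037
step 4: x_pred=-4.5824  r=2.2724  x^+=-3.5348  v^+=-2.1129  a^+=0.0020
step 5: x_pred=-4.5699  r=1.3099  x^+=-3.9660  v^+=-0.9304  a^+=0.3512

resid = 1.3099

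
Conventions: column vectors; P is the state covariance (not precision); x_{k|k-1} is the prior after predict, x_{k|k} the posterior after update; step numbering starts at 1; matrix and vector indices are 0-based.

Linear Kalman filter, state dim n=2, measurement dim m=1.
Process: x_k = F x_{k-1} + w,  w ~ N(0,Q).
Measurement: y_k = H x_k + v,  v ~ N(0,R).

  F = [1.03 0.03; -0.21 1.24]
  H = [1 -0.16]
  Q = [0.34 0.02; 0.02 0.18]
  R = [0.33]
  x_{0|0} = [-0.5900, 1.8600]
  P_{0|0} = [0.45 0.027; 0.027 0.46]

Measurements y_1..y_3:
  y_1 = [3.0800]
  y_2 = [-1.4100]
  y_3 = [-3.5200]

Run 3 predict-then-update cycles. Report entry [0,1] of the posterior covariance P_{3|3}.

step 1: x^-=[-0.5519, 2.4303]  P^-=[0.8195 -0.0259; -0.0259 0.8931]  S=[1.1806]  K=[0.6976; -0.1430]  nu=[4.0207]  x^+=[2.2530, 1.8554]  P^+=[0.2449 0.0918; 0.0918 0.8689]
step 2: x^-=[2.3763, 1.8276]  P^-=[0.6063 0.1161; 0.1161 1.4791]  S=[0.9370]  K=[0.6272; -0.1287]  nu=[-3.4939]  x^+=[0.1848, 2.2772]  P^+=[0.2377 0.1917; 0.1917 1.4635]
step 3: x^-=[0.2587, 2.7849]  P^-=[0.6053 0.2667; 0.2667 2.3410]  S=[0.9099]  K=[0.6183; -0.1186]  nu=[-3.3331]  x^+=[-1.8023, 3.1801]  P^+=[0.2574 0.3334; 0.3334 2.3282]

P_post[0,1] = 0.3334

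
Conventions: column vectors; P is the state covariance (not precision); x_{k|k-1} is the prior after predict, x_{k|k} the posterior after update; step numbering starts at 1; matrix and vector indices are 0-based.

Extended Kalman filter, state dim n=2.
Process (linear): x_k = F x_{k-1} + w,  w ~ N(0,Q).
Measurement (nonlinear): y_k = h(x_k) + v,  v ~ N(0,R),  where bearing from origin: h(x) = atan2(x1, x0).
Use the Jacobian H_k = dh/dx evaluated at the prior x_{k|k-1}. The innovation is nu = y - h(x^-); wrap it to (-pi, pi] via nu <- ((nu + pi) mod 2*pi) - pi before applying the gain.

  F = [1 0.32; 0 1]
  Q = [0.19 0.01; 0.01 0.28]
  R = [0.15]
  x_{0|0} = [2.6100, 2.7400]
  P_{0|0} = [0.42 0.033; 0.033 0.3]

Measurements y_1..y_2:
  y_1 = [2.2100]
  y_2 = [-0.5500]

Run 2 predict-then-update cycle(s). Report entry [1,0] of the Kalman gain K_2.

step 1: x^-=[3.4868, 2.7400]  P^-=[0.6618 0.1390; 0.1390 0.5800]  H_jac=[-0.1393 0.1773]  S=[0.1742]  K=[-0.3879; 0.4791]  nu=[1.5440]  x^+=[2.8880, 3.4798]  P^+=[0.6356 0.1714; 0.1714 0.5400]
step 2: x^-=[4.0015, 3.4798]  P^-=[0.9906 0.3542; 0.3542 0.8200]  H_jac=[-0.1237 0.1423]  S=[0.1693]  K=[-0.4264; 0.4303]  nu=[-1.2658]  x^+=[4.5412, 2.9350]  P^+=[0.9598 0.3852; 0.3852 0.7887]

K[1,0] = 0.4303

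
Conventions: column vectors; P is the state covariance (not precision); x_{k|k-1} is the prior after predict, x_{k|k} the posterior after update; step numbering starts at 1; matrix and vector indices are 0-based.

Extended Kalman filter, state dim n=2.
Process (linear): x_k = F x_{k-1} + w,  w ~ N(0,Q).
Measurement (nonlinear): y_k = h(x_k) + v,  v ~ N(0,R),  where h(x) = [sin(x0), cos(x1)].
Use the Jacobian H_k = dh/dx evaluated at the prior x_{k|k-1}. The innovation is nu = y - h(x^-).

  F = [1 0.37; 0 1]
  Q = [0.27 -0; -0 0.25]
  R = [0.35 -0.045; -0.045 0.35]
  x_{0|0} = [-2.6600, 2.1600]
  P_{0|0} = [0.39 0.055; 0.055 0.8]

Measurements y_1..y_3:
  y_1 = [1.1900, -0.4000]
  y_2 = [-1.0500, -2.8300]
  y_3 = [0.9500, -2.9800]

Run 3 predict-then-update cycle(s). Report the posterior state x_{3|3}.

x_post = [0.2600, 2.9162]

step 1: x^-=[-1.8608, 2.1600]  P^-=[0.8102 0.3510; 0.3510 1.0500]  H_jac=[-0.2860 0.0000; 0.0000 -0.8314]  S=[0.4163 0.0384; 0.0384 1.0758]  K=[-0.5333 -0.2522; -0.1667 -0.8055]  nu=[2.1482, 0.1557]  x^+=[-3.0457, 1.6764]  P^+=[0.6131 0.0773; 0.0773 0.3301]
step 2: x^-=[-2.4255, 1.6764]  P^-=[0.9855 0.1994; 0.1994 0.5801]  H_jac=[-0.7544 0.0000; 0.0000 -0.9944]  S=[0.9108 0.1046; 0.1046 0.9236]  K=[-0.8020 -0.1239; -0.0947 -0.6138]  nu=[-0.3935, -2.7246]  x^+=[-1.7723, 3.3861]  P^+=[0.3647 0.0073; 0.0073 0.2118]
step 3: x^-=[-0.5195, 3.3861]  P^-=[0.6691 0.0857; 0.0857 0.4618]  H_jac=[0.8681 0.0000; 0.0000 0.2421]  S=[0.8542 -0.0270; -0.0270 0.3771]  K=[0.6833 0.1039; 0.0966 0.3034]  nu=[1.4464, -2.0097]  x^+=[0.2600, 2.9162]  P^+=[0.2701 0.0232; 0.0232 0.4207]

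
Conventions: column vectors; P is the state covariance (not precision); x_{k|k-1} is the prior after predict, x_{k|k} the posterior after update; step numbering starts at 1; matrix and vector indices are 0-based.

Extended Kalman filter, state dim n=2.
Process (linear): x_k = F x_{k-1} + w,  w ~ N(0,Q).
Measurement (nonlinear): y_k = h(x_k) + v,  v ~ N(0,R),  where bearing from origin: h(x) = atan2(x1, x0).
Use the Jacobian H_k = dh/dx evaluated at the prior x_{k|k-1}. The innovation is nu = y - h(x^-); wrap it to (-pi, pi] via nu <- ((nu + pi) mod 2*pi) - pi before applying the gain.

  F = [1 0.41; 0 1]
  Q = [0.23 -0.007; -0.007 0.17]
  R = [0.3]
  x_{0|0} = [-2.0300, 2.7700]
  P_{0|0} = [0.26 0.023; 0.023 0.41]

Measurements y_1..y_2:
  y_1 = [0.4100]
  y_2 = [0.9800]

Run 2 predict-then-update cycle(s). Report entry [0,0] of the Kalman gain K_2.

step 1: x^-=[-0.8943, 2.7700]  P^-=[0.5778 0.1841; 0.1841 0.5800]  H_jac=[-0.3269 -0.1056]  S=[0.3809]  K=[-0.5469; -0.3187]  nu=[-1.4731]  x^+=[-0.0887, 3.2395]  P^+=[0.4638 0.1177; 0.1177 0.5413]
step 2: x^-=[1.2395, 3.2395]  P^-=[0.8814 0.3326; 0.3326 0.7113]  H_jac=[-0.2693 0.1030]  S=[0.3530]  K=[-0.5752; -0.0461]  nu=[-0.2254]  x^+=[1.3692, 3.2499]  P^+=[0.7646 0.3233; 0.3233 0.7106]

K[0,0] = -0.5752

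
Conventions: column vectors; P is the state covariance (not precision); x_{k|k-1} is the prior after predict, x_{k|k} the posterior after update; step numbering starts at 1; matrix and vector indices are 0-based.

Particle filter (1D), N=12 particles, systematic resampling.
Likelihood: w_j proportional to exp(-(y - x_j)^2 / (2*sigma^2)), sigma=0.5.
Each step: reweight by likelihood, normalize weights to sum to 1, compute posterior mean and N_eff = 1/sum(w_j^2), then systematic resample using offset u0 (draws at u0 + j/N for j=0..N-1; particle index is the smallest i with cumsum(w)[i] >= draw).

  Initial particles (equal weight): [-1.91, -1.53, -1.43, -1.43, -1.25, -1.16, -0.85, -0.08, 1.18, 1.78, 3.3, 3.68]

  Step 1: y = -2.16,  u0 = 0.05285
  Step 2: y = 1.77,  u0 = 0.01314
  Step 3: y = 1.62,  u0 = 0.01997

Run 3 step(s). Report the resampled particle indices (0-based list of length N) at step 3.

step 1: w=[0.3705, 0.1898, 0.1446, 0.1446, 0.0801, 0.0568, 0.0136, 0.0001, 0.0000, 0.0000, 0.0000, 0.0000]  mean=-1.5891  Neff=4.4464  idx=[0, 0, 0, 0, 1, 1, 1, 2, 3, 3, 4, 5]
step 2: w=[0.0000, 0.0000, 0.0000, 0.0000, 0.0067, 0.0067, 0.0067, 0.0246, 0.0246, 0.0246, 0.2312, 0.6747]  mean=-1.2083  Neff=1.9586  idx=[5, 10, 10, 10, 11, 11, 11, 11, 11, 11, 11, 11]
step 3: w=[0.0014, 0.0398, 0.0398, 0.0398, 0.1099, 0.1099, 0.1099, 0.1099, 0.1099, 0.1099, 0.1099, 0.1099]  mean=-1.1712  Neff=9.8615  idx=[1, 3, 4, 5, 6, 6, 7, 8, 9, 9, 10, 11]

resampled_idx = [1, 3, 4, 5, 6, 6, 7, 8, 9, 9, 10, 11]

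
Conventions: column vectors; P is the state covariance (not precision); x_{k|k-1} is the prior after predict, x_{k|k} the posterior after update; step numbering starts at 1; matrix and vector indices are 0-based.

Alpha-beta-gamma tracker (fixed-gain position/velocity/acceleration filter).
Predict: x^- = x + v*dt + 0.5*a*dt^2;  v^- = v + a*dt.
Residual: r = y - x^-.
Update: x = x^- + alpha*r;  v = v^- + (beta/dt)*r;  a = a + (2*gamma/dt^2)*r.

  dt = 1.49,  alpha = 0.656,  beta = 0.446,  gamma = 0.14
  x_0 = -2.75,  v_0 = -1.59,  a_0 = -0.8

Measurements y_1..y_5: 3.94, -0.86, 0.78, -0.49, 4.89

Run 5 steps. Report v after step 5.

step 1: x_pred=-6.0071  r=9.9471  x^+=0.5182  v^+=0.1955  a^+=0.4545
step 2: x_pred=1.3140  r=-2.1740  x^+=-0.1121  v^+=0.2220  a^+=0.1804
step 3: x_pred=0.4188  r=0.3612  x^+=0.6558  v^+=0.5988  a^+=0.2259
step 4: x_pred=1.7988  r=-2.2888  x^+=0.2973  v^+=0.2503  a^+=-0.0628
step 5: x_pred=0.6007  r=4.2893  x^+=3.4145  v^+=1.4407  a^+=0.4782

v_post = 1.4407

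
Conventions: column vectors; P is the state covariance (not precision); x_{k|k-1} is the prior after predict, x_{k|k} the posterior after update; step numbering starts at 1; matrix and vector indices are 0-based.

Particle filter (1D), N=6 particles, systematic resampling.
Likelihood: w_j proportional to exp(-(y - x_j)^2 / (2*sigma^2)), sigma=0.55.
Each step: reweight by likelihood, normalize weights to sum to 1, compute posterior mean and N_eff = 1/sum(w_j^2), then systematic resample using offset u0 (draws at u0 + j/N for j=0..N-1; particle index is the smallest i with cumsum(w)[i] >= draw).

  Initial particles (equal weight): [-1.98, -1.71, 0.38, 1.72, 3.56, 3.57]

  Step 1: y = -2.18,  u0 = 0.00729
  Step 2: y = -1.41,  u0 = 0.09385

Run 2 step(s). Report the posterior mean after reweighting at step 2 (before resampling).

post_mean = -1.8654

step 1: w=[0.5742, 0.4258, 0.0000, 0.0000, 0.0000, 0.0000]  mean=-1.8650  Neff=1.9570  idx=[0, 0, 0, 0, 1, 1]
step 2: w=[0.1439, 0.1439, 0.1439, 0.1439, 0.2122, 0.2122]  mean=-1.8654  Neff=5.7843  idx=[0, 1, 2, 4, 4, 5]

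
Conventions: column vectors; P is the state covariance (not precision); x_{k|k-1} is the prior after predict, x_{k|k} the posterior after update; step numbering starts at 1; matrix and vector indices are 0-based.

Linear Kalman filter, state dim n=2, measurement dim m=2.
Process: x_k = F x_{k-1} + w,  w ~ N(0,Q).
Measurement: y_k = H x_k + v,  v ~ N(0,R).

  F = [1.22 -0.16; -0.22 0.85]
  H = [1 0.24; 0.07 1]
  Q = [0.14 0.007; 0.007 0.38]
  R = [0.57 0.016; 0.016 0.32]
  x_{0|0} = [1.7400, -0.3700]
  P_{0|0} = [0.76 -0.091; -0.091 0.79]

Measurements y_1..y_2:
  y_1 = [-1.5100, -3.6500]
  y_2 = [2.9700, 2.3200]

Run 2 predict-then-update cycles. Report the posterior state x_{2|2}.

step 1: x^-=[2.1820, -0.6973]  P^-=[1.3269 -0.4020; -0.4020 1.0216]  S=[1.7628 -0.0547; -0.0547 1.2918]  K=[0.6915 -0.2100; -0.0652 0.7663]  nu=[-3.5246, -3.1054]  x^+=[0.3969, -2.8472]  P^+=[0.4112 -0.0849; -0.0849 0.2501]
step 2: x^-=[0.9398, -2.5074]  P^-=[0.7915 -0.2284; -0.2284 0.6124]  S=[1.2872 -0.0139; -0.0139 0.9043]  K=[0.5704 -0.1826; -0.0562 0.6587]  nu=[2.6320, 4.7616]  x^+=[1.5717, 0.4810]  P^+=[0.3397 -0.0731; -0.0731 0.2150]

x_post = [1.5717, 0.4810]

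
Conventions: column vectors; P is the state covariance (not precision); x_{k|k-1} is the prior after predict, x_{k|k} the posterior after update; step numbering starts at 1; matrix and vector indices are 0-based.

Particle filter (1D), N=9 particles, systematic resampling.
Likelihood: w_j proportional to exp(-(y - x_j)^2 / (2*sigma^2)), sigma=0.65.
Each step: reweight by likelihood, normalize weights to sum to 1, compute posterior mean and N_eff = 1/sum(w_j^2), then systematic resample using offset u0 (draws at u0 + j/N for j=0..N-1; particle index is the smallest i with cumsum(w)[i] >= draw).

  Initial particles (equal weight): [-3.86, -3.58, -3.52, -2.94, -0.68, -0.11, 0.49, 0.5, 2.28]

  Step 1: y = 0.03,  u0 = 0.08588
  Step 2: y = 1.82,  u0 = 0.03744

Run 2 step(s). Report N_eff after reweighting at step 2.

N_eff = 5.5761

step 1: w=[0.0000, 0.0000, 0.0000, 0.0000, 0.1789, 0.3174, 0.2529, 0.2501, 0.0008]  mean=0.0942  Neff=3.8581  idx=[4, 5, 5, 5, 6, 6, 7, 7, 7]
step 2: w=[0.0009, 0.0183, 0.0183, 0.0183, 0.1853, 0.1853, 0.1912, 0.1912, 0.1912]  mean=0.4617  Neff=5.5761  idx=[2, 4, 5, 5, 6, 6, 7, 8, 8]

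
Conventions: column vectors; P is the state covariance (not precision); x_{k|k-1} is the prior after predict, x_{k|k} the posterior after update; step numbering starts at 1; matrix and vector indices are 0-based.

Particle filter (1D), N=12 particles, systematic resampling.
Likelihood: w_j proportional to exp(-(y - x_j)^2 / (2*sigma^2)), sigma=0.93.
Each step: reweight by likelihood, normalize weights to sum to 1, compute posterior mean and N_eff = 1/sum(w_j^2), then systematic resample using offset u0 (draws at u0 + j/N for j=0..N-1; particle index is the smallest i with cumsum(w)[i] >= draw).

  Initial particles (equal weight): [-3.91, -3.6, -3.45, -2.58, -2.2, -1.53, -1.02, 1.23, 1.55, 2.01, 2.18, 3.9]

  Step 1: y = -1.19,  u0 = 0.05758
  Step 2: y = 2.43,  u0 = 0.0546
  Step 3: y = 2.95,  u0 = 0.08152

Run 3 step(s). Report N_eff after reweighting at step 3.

N_eff = 11.1593

step 1: w=[0.0047, 0.0118, 0.0177, 0.1108, 0.1878, 0.3168, 0.3331, 0.0115, 0.0044, 0.0009, 0.0005, 0.0000]  mean=-1.6217  Neff=3.8535  idx=[3, 3, 4, 4, 5, 5, 5, 5, 6, 6, 6, 6]
step 2: w=[0.0001, 0.0001, 0.0009, 0.0009, 0.0252, 0.0252, 0.0252, 0.0252, 0.2243, 0.2243, 0.2243, 0.2243]  mean=-1.0740  Neff=4.9087  idx=[6, 8, 8, 8, 9, 9, 10, 10, 10, 11, 11, 11]
step 3: w=[0.0075, 0.0902, 0.0902, 0.0902, 0.0902, 0.0902, 0.0902, 0.0902, 0.0902, 0.0902, 0.0902, 0.0902]  mean=-1.0238  Neff=11.1593  idx=[1, 2, 3, 4, 5, 6, 7, 8, 9, 10, 11, 11]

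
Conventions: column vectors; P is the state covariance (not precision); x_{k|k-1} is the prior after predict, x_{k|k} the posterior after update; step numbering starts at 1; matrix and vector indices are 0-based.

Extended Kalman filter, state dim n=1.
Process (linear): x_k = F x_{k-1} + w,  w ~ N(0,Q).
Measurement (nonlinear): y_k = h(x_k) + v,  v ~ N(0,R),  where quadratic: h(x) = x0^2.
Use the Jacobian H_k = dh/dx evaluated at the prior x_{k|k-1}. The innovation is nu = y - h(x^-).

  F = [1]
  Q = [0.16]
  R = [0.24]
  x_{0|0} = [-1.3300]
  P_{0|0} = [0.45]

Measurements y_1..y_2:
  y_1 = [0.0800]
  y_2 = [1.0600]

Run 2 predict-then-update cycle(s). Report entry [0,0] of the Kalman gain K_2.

K[0,0] = -0.4321

step 1: x^-=[-1.3300]  P^-=[0.6100]  H_jac=[-2.6600]  S=[4.5561]  K=[-0.3561]  nu=[-1.6889]  x^+=[-0.7285]  P^+=[0.0321]
step 2: x^-=[-0.7285]  P^-=[0.1921]  H_jac=[-1.4570]  S=[0.6479]  K=[-0.4321]  nu=[0.5293]  x^+=[-0.9572]  P^+=[0.0712]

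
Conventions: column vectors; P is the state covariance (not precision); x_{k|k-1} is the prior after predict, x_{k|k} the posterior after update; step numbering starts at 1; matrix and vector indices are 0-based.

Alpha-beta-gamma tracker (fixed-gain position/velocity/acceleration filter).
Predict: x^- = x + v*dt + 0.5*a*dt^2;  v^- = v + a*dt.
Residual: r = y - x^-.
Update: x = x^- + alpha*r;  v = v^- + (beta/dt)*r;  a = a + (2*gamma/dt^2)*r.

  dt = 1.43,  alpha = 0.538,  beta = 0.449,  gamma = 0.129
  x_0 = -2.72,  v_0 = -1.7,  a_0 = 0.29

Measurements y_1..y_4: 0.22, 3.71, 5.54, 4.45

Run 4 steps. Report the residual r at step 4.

resid = -9.7707

step 1: x_pred=-4.8545  r=5.0745  x^+=-2.1244  v^+=0.3080  a^+=0.9302
step 2: x_pred=-0.7328  r=4.4428  x^+=1.6574  v^+=3.0332  a^+=1.4908
step 3: x_pred=7.5192  r=-1.9792  x^+=6.4544  v^+=4.5436  a^+=1.2411
step 4: x_pred=14.2207  r=-9.7707  x^+=8.9641  v^+=3.2505  a^+=0.0083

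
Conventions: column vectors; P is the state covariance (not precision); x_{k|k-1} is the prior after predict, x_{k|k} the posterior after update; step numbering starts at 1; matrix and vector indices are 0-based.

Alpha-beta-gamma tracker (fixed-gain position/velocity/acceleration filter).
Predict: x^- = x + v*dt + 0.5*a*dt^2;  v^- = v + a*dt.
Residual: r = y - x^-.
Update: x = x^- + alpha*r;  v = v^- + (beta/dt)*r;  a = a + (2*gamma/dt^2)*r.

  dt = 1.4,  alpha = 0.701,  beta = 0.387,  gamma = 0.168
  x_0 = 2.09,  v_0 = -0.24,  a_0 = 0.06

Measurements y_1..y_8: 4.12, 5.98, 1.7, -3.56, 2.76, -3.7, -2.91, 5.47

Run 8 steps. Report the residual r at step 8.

resid = 12.0507

step 1: x_pred=1.8128  r=2.3072  x^+=3.4301  v^+=0.4818  a^+=0.4555
step 2: x_pred=4.5510  r=1.4290  x^+=5.5527  v^+=1.5145  a^+=0.7005
step 3: x_pred=8.3595  r=-6.6595  x^+=3.6912  v^+=0.6543  a^+=-0.4411
step 4: x_pred=4.1749  r=-7.7349  x^+=-1.2473  v^+=-2.1015  a^+=-1.7671
step 5: x_pred=-5.9211  r=8.6811  x^+=0.1644  v^+=-2.1757  a^+=-0.2789
step 6: x_pred=-3.1550  r=-0.5450  x^+=-3.5371  v^+=-2.7169  a^+=-0.3724
step 7: x_pred=-7.7056  r=4.7956  x^+=-4.3439  v^+=-1.9126  a^+=0.4497
step 8: x_pred=-6.5807  r=12.0507  x^+=1.8668  v^+=2.0482  a^+=2.5156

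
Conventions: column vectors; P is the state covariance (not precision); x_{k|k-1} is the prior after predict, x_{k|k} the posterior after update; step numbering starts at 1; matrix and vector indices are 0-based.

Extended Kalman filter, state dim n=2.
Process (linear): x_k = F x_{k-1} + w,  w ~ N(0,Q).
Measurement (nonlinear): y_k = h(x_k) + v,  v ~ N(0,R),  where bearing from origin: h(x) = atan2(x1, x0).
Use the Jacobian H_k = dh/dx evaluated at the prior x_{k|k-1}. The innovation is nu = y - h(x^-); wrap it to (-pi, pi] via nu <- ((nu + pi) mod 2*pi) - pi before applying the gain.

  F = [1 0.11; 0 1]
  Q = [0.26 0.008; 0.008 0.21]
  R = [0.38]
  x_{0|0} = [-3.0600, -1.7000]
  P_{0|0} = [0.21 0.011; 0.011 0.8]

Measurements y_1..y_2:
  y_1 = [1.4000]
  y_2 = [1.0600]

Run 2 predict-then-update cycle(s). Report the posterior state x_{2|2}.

x_post = [-3.3319, 0.9065]

step 1: x^-=[-3.2470, -1.7000]  P^-=[0.4821 0.1070; 0.1070 1.0100]  H_jac=[0.1266 -0.2417]  S=[0.4402]  K=[0.0798; -0.5239]  nu=[-2.2239]  x^+=[-3.4246, -0.5350]  P^+=[0.4793 0.1254; 0.1254 0.8892]
step 2: x^-=[-3.4834, -0.5350]  P^-=[0.7776 0.2312; 0.2312 1.0992]  H_jac=[0.0431 -0.2805]  S=[0.4623]  K=[-0.0678; -0.6453]  nu=[-2.2340]  x^+=[-3.3319, 0.9065]  P^+=[0.7755 0.2110; 0.2110 0.9067]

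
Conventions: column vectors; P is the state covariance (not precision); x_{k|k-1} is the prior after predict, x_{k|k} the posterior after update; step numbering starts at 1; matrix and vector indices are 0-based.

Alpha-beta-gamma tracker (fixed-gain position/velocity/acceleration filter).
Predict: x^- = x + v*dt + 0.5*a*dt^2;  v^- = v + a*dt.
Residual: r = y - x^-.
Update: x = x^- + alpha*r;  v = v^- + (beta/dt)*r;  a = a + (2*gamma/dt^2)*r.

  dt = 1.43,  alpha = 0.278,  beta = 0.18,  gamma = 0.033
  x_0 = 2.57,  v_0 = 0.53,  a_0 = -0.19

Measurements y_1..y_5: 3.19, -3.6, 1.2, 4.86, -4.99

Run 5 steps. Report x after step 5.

x_post = -2.5537

step 1: x_pred=3.1336  r=0.0564  x^+=3.1493  v^+=0.2654  a^+=-0.1882
step 2: x_pred=3.3364  r=-6.9364  x^+=1.4081  v^+=-0.8768  a^+=-0.4121
step 3: x_pred=-0.2671  r=1.4671  x^+=0.1408  v^+=-1.2814  a^+=-0.3647
step 4: x_pred=-2.0645  r=6.9245  x^+=-0.1395  v^+=-0.9313  a^+=-0.1412
step 5: x_pred=-1.6156  r=-3.3744  x^+=-2.5537  v^+=-1.5580  a^+=-0.2501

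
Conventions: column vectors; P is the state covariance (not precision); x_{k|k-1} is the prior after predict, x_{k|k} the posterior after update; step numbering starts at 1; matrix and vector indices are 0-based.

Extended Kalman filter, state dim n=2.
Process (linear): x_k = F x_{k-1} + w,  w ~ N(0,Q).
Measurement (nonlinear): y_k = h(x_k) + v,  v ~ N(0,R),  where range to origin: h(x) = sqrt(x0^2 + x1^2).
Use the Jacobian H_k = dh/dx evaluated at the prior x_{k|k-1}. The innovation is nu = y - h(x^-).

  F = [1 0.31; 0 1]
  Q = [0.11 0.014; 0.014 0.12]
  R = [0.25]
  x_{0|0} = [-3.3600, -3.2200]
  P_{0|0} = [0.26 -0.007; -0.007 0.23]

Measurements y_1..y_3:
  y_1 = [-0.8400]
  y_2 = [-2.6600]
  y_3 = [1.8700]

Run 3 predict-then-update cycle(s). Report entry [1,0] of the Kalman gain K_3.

K[1,0] = 0.4829

step 1: x^-=[-4.3582, -3.2200]  P^-=[0.3878 0.0783; 0.0783 0.3500]  H_jac=[-0.8043 -0.5942]  S=[0.6993]  K=[-0.5125; -0.3875]  nu=[-6.2587]  x^+=[-1.1504, -0.7948]  P^+=[0.2041 -0.0606; -0.0606 0.2450]
step 2: x^-=[-1.3968, -0.7948]  P^-=[0.3001 0.0294; 0.0294 0.3650]  H_jac=[-0.8691 -0.4946]  S=[0.5912]  K=[-0.4657; -0.3485]  nu=[-4.2671]  x^+=[0.5904, 0.6924]  P^+=[0.1718 -0.0666; -0.0666 0.2932]
step 3: x^-=[0.8050, 0.6924]  P^-=[0.2687 0.0383; 0.0383 0.4132]  H_jac=[0.7581 0.6521]  S=[0.6180]  K=[0.3701; 0.4829]  nu=[0.8082]  x^+=[1.1041, 1.0827]  P^+=[0.1841 -0.0722; -0.0722 0.2690]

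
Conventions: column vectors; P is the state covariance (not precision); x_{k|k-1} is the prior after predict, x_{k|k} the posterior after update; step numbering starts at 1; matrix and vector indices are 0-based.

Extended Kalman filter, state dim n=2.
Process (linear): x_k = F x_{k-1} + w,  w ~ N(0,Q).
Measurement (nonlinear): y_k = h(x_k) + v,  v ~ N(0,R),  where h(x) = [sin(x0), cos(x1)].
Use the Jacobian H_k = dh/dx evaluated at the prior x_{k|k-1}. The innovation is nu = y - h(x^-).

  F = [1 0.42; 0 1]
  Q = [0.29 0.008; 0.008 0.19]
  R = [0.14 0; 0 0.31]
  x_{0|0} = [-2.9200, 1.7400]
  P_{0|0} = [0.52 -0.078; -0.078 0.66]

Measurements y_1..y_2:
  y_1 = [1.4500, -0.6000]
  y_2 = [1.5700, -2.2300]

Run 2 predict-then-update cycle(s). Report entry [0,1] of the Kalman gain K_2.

K[0,1] = -0.0573

step 1: x^-=[-2.1892, 1.7400]  P^-=[0.8609 0.2072; 0.2072 0.8500]  H_jac=[-0.5797 0.0000; 0.0000 -0.9857]  S=[0.4293 0.1184; 0.1184 1.1359]  K=[-1.1458 -0.0604; -0.0786 -0.7294]  nu=[2.2648, -0.4316]  x^+=[-4.7582, 1.8768]  P^+=[0.2767 0.0190; 0.0190 0.2294]
step 2: x^-=[-3.9699, 1.8768]  P^-=[0.6231 0.1233; 0.1233 0.4194]  H_jac=[-0.6761 0.0000; 0.0000 -0.9536]  S=[0.4248 0.0795; 0.0795 0.6913]  K=[-0.9809 -0.0573; -0.0899 -0.5681]  nu=[0.8332, -1.9288]  x^+=[-4.6767, 2.8976]  P^+=[0.2031 0.0186; 0.0186 0.1847]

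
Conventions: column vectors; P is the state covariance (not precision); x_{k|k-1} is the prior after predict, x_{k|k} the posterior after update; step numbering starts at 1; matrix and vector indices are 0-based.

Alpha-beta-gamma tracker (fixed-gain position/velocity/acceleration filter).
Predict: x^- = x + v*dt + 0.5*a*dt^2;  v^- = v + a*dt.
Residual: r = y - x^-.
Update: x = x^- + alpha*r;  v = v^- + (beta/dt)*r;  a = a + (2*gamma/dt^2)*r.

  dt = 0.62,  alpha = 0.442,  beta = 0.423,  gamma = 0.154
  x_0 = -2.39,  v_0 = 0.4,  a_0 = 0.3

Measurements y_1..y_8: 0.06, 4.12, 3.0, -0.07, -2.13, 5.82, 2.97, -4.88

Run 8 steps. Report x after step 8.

x_post = -3.5868

step 1: x_pred=-2.0843  r=2.1443  x^+=-1.1365  v^+=2.0490  a^+=2.0181
step 2: x_pred=0.5217  r=3.5983  x^+=2.1122  v^+=5.7552  a^+=4.9013
step 3: x_pred=6.6224  r=-3.6224  x^+=5.0213  v^+=6.3226  a^+=1.9988
step 4: x_pred=9.3255  r=-9.3955  x^+=5.1727  v^+=1.1517  a^+=-5.5293
step 5: x_pred=4.8240  r=-6.9540  x^+=1.7503  v^+=-7.0209  a^+=-11.1012
step 6: x_pred=-4.7363  r=10.5563  x^+=-0.0704  v^+=-6.7015  a^+=-2.6430
step 7: x_pred=-4.7333  r=7.7033  x^+=-1.3284  v^+=-3.0845  a^+=3.5293
step 8: x_pred=-2.5625  r=-2.3175  x^+=-3.5868  v^+=-2.4775  a^+=1.6724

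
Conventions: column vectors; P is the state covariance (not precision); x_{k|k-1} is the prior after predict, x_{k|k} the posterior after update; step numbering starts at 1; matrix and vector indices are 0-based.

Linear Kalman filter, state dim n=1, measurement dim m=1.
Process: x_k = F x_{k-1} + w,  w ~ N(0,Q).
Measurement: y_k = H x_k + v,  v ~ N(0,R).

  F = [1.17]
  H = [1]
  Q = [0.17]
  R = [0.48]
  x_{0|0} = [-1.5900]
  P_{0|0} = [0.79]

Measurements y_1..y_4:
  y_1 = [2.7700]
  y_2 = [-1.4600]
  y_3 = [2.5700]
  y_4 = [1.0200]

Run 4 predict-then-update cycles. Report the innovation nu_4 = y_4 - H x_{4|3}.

innov = [-0.5203]

step 1: x^-=[-1.8603]  P^-=[1.2514]  S=[1.7314]  K=[0.7228]  nu=[4.6303]  x^+=[1.4864]  P^+=[0.3469]
step 2: x^-=[1.7390]  P^-=[0.6449]  S=[1.1249]  K=[0.5733]  nu=[-3.1990]  x^+=[-0.0950]  P^+=[0.2752]
step 3: x^-=[-0.1111]  P^-=[0.5467]  S=[1.0267]  K=[0.5325]  nu=[2.6811]  x^+=[1.3165]  P^+=[0.2556]
step 4: x^-=[1.5403]  P^-=[0.5199]  S=[0.9999]  K=[0.5199]  nu=[-0.5203]  x^+=[1.2698]  P^+=[0.2496]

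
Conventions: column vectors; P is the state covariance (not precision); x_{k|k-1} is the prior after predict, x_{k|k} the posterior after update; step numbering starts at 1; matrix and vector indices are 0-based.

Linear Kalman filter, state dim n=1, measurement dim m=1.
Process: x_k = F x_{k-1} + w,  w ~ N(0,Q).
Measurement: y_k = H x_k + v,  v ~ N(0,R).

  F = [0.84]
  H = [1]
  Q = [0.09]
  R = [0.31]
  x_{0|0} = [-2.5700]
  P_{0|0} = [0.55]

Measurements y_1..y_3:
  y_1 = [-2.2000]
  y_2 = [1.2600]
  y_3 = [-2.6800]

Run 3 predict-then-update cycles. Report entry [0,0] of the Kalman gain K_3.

K[0,0] = 0.3692

step 1: x^-=[-2.1588]  P^-=[0.4781]  S=[0.7881]  K=[0.6066]  nu=[-0.0412]  x^+=[-2.1838]  P^+=[0.1881]
step 2: x^-=[-1.8344]  P^-=[0.2227]  S=[0.5327]  K=[0.4181]  nu=[3.0944]  x^+=[-0.5408]  P^+=[0.1296]
step 3: x^-=[-0.4542]  P^-=[0.1814]  S=[0.4914]  K=[0.3692]  nu=[-2.2258]  x^+=[-1.2760]  P^+=[0.1145]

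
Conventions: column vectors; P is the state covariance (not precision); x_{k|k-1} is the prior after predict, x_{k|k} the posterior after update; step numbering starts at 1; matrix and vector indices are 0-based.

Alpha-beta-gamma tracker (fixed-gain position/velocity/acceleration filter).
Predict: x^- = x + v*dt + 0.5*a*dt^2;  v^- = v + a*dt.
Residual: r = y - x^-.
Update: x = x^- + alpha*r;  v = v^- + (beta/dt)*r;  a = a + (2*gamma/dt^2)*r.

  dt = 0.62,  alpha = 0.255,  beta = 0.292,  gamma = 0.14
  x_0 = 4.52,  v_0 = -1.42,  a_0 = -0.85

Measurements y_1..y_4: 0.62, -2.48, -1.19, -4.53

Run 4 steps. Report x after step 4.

x_post = -8.0314

step 1: x_pred=3.4762  r=-2.8562  x^+=2.7479  v^+=-3.2922  a^+=-2.9305
step 2: x_pred=0.1435  r=-2.6235  x^+=-0.5255  v^+=-6.3447  a^+=-4.8415
step 3: x_pred=-5.3897  r=4.1997  x^+=-4.3188  v^+=-7.3685  a^+=-1.7824
step 4: x_pred=-9.2298  r=4.6998  x^+=-8.0314  v^+=-6.2601  a^+=1.6410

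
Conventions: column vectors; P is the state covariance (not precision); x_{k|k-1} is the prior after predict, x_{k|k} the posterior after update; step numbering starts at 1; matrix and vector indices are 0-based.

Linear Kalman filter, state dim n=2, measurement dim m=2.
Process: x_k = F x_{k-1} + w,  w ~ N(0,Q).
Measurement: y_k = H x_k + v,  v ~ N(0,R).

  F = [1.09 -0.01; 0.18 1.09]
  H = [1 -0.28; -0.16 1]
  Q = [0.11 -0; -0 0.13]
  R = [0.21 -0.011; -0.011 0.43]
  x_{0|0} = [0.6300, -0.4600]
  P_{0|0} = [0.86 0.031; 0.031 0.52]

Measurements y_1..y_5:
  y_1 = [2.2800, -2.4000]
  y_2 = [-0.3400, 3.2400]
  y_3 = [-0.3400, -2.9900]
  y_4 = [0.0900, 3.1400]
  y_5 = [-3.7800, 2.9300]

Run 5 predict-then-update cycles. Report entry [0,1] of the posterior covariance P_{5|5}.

P_post[0,1] = 0.0641

step 1: x^-=[0.6913, -0.3880]  P^-=[1.1311 0.1998; 0.1998 0.7878]  S=[1.2910 -0.2038; -0.2038 1.1828]  K=[0.8587 0.1639; 0.0872 0.6540]  nu=[1.4801, -1.9014]  x^+=[1.6506, -1.5026]  P^+=[0.2048 0.0938; 0.0938 0.2953]
step 2: x^-=[1.8142, -1.3407]  P^-=[0.3513 0.1482; 0.1482 0.5243]  S=[0.5194 -0.0591; -0.0591 0.9158]  K=[0.6124 0.1400; 0.0655 0.5508]  nu=[-2.5296, 4.8710]  x^+=[0.9471, 1.1766]  P^+=[0.1487 0.0773; 0.0773 0.2485]
step 3: x^-=[1.0206, 1.4529]  P^-=[0.2850 0.1181; 0.1181 0.4604]  S=[0.4649 -0.0621; -0.0621 0.8598]  K=[0.5585 0.1247; 0.0458 0.5167]  nu=[-0.9538, -4.2796]  x^+=[-0.0456, -0.8021]  P^+=[0.1353 0.0691; 0.0691 0.2327]
step 4: x^-=[-0.0417, -0.8825]  P^-=[0.2692 0.1060; 0.1060 0.4380]  S=[0.4542 -0.0660; -0.0660 0.8410]  K=[0.5445 0.1175; 0.0365 0.5035]  nu=[-0.1154, 4.0159]  x^+=[0.3674, 1.1354]  P^+=[0.1314 0.0656; 0.0656 0.2266]
step 5: x^-=[0.3891, 1.3037]  P^-=[0.2647 0.1011; 0.1011 0.4292]  S=[0.4518 -0.0679; -0.0679 0.8336]  K=[0.5405 0.1145; 0.0326 0.4981]  nu=[-3.8041, 1.6886]  x^+=[-1.4737, 2.0207]  P^+=[0.1302 0.0641; 0.0641 0.2241]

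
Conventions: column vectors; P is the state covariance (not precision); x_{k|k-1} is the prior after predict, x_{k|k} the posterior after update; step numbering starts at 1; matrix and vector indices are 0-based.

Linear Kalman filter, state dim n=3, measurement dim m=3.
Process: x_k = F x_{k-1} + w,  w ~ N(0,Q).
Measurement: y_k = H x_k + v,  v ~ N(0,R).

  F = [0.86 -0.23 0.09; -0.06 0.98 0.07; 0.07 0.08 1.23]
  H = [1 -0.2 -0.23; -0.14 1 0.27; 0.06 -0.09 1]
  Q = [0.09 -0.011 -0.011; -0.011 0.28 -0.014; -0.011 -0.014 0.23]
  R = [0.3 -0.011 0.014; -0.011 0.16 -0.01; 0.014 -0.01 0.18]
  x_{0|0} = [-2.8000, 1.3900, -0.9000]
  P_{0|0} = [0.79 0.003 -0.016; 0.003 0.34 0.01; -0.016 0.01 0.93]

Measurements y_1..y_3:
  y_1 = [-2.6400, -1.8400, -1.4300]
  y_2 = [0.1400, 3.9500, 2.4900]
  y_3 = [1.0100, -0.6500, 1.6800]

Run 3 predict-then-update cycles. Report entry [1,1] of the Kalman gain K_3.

step 1: x^-=[-2.8087, 1.4672, -1.1918]  P^-=[0.6957 -0.1201 0.1136; -0.1201 0.6151 0.1028; 0.1136 0.1028 1.6423]  S=[1.1124 -0.4518 -0.2050; -0.4518 0.9890 0.4497; -0.2050 0.4497 1.8262]  K=[0.6712 0.0473 0.1547; 0.0382 0.7573 -0.1602; -0.0472 0.1224 0.8625]  nu=[0.1880, -3.3786, 0.0624]  x^+=[-2.8328, -1.0941, -1.5606]  P^+=[0.2133 0.0215 0.0259; 0.0215 0.1322 -0.0253; 0.0259 -0.0253 0.1495]
step 2: x^-=[-2.3250, -1.0115, -2.2053]  P^-=[0.2525 -0.0328 0.0516; -0.0328 0.4022 -0.0227; 0.0516 -0.0227 0.4579]  S=[0.5801 -0.1669 -0.0106; -0.1669 0.5936 0.0444; -0.0106 0.0444 0.6527]  K=[0.4346 0.0224 0.1124; 0.0092 0.6881 -0.1399; -0.0452 0.0926 0.7024]  nu=[1.7554, 5.2315, 4.7438]  x^+=[-0.9116, 1.9407, 1.5317]  P^+=[0.1384 0.0120 0.0189; 0.0120 0.1190 -0.0219; 0.0189 -0.0219 0.1218]
step 3: x^-=[-1.0924, 2.0638, 1.9754]  P^-=[0.1988 -0.0345 0.0354; -0.0345 0.3908 -0.0219; 0.0354 -0.0219 0.4147]  S=[0.5318 -0.1613 -0.0201; -0.1613 0.5801 0.0369; -0.0201 0.0369 0.6071]  K=[0.3774 0.0079 0.0950; -0.0013 0.6803 -0.1388; -0.0518 0.0889 0.6827]  nu=[2.9696, -3.4001, -0.0442]  x^+=[-0.0029, -0.2469, 1.4890]  P^+=[0.1198 0.0087 0.0159; 0.0087 0.1173 -0.0218; 0.0159 -0.0218 0.1184]

K[1,1] = 0.6803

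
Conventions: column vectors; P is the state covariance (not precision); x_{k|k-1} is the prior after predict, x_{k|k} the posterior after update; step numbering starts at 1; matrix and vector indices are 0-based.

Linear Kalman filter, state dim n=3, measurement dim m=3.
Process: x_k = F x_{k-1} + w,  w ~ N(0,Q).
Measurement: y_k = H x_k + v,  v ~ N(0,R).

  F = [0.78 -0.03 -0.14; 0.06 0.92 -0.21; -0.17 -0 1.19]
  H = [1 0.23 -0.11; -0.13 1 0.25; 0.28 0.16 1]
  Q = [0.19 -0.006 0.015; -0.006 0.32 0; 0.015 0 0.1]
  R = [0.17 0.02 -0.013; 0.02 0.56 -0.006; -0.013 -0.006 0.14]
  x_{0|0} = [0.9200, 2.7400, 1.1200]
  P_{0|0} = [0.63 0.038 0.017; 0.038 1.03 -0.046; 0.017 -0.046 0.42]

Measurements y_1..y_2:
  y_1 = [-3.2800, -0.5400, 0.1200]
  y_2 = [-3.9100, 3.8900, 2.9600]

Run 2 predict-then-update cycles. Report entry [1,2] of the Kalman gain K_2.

step 1: x^-=[0.4786, 2.3408, 1.1764]  P^-=[0.5766 0.0373 -0.1205; 0.0373 1.2341 -0.1659; -0.1205 -0.1659 0.7061]  S=[0.8725 0.2225 -0.0275; 0.2225 1.7632 0.1914; -0.0275 0.1914 0.8057]  K=[0.7260 -0.1427 0.1169; 0.2185 0.6565 -0.0963; -0.2347 -0.0427 0.8037]  nu=[-4.1676, -3.1127, -1.5649]  x^+=[-2.2855, -0.4628, 1.0295]  P^+=[0.1270 -0.0444 -0.0207; -0.0444 0.3842 -0.0693; -0.0207 -0.0693 0.1327]
step 2: x^-=[-1.9130, -0.7791, 1.6137]  P^-=[0.2762 -0.0265 -0.0414; -0.0265 0.6738 -0.1056; -0.0414 -0.1056 0.2999]  S=[0.4877 0.0997 -0.0123; 0.0997 1.2141 0.0526; -0.0123 0.0526 0.4195]  K=[0.5889 -0.1129 0.1071; 0.1781 0.5247 -0.0729; -0.1790 -0.0340 0.6461]  nu=[-1.6403, 4.0170, 2.0066]  x^+=[-3.1179, 0.8901, 3.0670]  P^+=[0.1028 -0.0349 -0.0152; -0.0349 0.3070 -0.0550; -0.0152 -0.0550 0.1060]

K[1,2] = -0.0729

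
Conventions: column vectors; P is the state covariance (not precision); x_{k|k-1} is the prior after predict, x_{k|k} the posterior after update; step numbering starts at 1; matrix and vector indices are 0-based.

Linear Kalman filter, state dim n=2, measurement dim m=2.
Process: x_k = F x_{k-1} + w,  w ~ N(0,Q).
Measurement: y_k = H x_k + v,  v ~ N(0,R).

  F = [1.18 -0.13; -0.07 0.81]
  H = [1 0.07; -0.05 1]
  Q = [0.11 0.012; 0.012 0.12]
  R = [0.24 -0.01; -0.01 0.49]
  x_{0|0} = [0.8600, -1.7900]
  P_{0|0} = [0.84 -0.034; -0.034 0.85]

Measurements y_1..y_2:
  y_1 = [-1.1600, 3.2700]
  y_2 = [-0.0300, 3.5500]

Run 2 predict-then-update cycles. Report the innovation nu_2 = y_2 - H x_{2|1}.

innov = [1.2134, 2.3527]

step 1: x^-=[1.2475, -1.5101]  P^-=[1.3044 -0.1797; -0.1797 0.6857]  S=[1.5226 -0.2063; -0.2063 1.1969]  K=[0.8403 -0.0598; -0.0081 0.5790]  nu=[-2.3018, 4.8425]  x^+=[-0.9763, 1.3122]  P^+=[0.2042 -0.0275; -0.0275 0.2824]
step 2: x^-=[-1.3226, 1.1312]  P^-=[0.4075 -0.0611; -0.0611 0.3094]  S=[0.6405 -0.0696; -0.0696 0.8065]  K=[0.6245 -0.0471; -0.0197 0.3857]  nu=[1.2134, 2.3527]  x^+=[-0.6758, 2.0148]  P^+=[0.1519 -0.0218; -0.0218 0.1881]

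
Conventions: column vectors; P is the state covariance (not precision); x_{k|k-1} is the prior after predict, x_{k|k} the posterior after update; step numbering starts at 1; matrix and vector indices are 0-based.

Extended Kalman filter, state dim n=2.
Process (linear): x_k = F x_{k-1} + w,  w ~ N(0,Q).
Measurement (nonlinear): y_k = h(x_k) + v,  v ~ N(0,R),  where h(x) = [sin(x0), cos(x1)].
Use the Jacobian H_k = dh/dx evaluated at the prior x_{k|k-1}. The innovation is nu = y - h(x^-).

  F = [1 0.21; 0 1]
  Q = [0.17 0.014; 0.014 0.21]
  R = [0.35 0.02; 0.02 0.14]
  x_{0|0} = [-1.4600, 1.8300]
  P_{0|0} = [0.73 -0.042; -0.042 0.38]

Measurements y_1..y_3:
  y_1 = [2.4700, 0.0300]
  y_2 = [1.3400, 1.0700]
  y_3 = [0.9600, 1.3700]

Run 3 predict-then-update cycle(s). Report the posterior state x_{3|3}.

x_post = [1.7473, 0.3338]

step 1: x^-=[-1.0757, 1.8300]  P^-=[0.8991 0.0518; 0.0518 0.5900]  H_jac=[0.4751 0.0000; 0.0000 -0.9666]  S=[0.5530 -0.0038; -0.0038 0.6912]  K=[0.7721 -0.0682; 0.0389 -0.8248]  nu=[3.3499, 0.2863]  x^+=[1.4912, 1.7240]  P^+=[0.5659 -0.0061; -0.0061 0.1187]
step 2: x^-=[1.8532, 1.7240]  P^-=[0.7386 0.0328; 0.0328 0.3287]  H_jac=[-0.2787 0.0000; 0.0000 -0.9883]  S=[0.4074 0.0290; 0.0290 0.4610]  K=[-0.5025 -0.0387; 0.0279 -0.7063]  nu=[0.3796, 1.2226]  x^+=[1.6151, 0.8710]  P^+=[0.6339 0.0157; 0.0157 0.0995]
step 3: x^-=[1.7980, 0.8710]  P^-=[0.8148 0.0505; 0.0505 0.3095]  H_jac=[-0.2253 0.0000; 0.0000 -0.7650]  S=[0.3914 0.0287; 0.0287 0.3211]  K=[-0.4633 -0.0790; 0.0252 -0.7395]  nu=[-0.0143, 0.7260]  x^+=[1.7473, 0.3338]  P^+=[0.7267 0.0266; 0.0266 0.1347]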